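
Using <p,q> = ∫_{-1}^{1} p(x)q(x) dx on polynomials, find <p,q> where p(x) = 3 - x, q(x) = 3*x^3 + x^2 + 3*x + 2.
<p,q> = 54/5

Expand the product: p(x)·q(x) = -3*x^4 + 8*x^3 + 7*x + 6.
∫_{-1}^{1} of each monomial x^k gives [2/(k+1) if k even, 0 if k odd]. Integrating term-by-term (or equivalently evaluating the antiderivative F(x) = -3*x^5/5 + 2*x^4 + 7*x^2/2 + 6*x at the endpoints):
  F(1) − F(−1) = 109/10 − (1/10) = 54/5.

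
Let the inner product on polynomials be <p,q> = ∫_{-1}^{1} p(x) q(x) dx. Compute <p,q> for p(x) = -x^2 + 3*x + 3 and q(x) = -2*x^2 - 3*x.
<p,q> = -46/5

Expand the product: p(x)·q(x) = 2*x^4 - 3*x^3 - 15*x^2 - 9*x.
∫_{-1}^{1} of each monomial x^k gives [2/(k+1) if k even, 0 if k odd]. Integrating term-by-term (or equivalently evaluating the antiderivative F(x) = 2*x^5/5 - 3*x^4/4 - 5*x^3 - 9*x^2/2 at the endpoints):
  F(1) − F(−1) = -197/20 − (-13/20) = -46/5.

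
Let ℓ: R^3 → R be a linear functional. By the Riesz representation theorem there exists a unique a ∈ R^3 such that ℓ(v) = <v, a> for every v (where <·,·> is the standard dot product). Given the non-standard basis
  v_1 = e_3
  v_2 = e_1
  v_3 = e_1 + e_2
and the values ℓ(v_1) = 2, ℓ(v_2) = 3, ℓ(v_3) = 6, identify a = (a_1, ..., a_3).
a = (3, 3, 2)

Write a = (a_1, ..., a_3) in the standard basis. For each basis vector v_i, ℓ(v_i) = <v_i, a> is a linear equation in the a_j's. Collect the n equations into a matrix system V a = ℓ, where row i of V is v_i (expressed in the standard basis). Since V is invertible (lower-triangular with 1s on the diagonal, up to permutation), solve by back-substitution:
  V =
[[0, 0, 1],
 [1, 0, 0],
 [1, 1, 0]]
  V a = (2, 3, 6)
Solving gives a = (3, 3, 2).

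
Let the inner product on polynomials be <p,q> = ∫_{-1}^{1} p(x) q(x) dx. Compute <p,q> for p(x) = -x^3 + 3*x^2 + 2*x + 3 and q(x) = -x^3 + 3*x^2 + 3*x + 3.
<p,q> = 1256/35

Expand the product: p(x)·q(x) = x^6 - 6*x^5 + 4*x^4 + 9*x^3 + 24*x^2 + 15*x + 9.
∫_{-1}^{1} of each monomial x^k gives [2/(k+1) if k even, 0 if k odd]. Integrating term-by-term (or equivalently evaluating the antiderivative F(x) = x^7/7 - x^6 + 4*x^5/5 + 9*x^4/4 + 8*x^3 + 15*x^2/2 + 9*x at the endpoints):
  F(1) − F(−1) = 3737/140 − (-1287/140) = 1256/35.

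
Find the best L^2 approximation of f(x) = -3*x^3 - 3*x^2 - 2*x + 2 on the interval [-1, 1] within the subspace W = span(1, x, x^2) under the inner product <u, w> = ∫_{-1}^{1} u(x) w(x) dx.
g(x) = -3*x^2 - 19*x/5 + 2

The best approximation g ∈ W is the orthogonal projection of f onto W. Writing g = a_0 + a_1 x + a_2 x^2, the coefficients solve the normal equations G · a = b where
  G_{ij} = <φ_i, φ_j> and b_i = <f, φ_i>, with φ_0 = 1, φ_1 = x, φ_2 = x^2.
G =
  [2, 0, 2/3]
  [0, 2/3, 0]
  [2/3, 0, 2/5],
b = (2, -38/15, 2/15).
Solving gives a_0 = 2, a_1 = -19/5, a_2 = -3, so
  g(x) = -3*x^2 - 19*x/5 + 2.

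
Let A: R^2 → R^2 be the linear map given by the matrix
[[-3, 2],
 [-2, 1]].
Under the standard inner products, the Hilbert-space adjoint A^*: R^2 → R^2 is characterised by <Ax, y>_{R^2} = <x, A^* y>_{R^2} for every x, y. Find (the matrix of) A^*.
A^* = A^T =
[[-3, -2],
 [2, 1]]

For real matrices with standard dot products, the defining identity <Ax, y> = <x, A^* y> gives (Ax)^T y = x^T (A^*) y, i.e. x^T A^T y = x^T (A^*) y. Since this holds for all x, y, we must have A^* = A^T. Therefore
A^* =
[[-3, -2],
 [2, 1]].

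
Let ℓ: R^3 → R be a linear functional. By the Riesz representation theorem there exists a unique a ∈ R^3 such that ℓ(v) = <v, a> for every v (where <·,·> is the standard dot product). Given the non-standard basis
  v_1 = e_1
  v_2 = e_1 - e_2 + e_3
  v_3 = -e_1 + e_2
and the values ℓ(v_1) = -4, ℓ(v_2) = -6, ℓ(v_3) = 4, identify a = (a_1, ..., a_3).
a = (-4, 0, -2)

Write a = (a_1, ..., a_3) in the standard basis. For each basis vector v_i, ℓ(v_i) = <v_i, a> is a linear equation in the a_j's. Collect the n equations into a matrix system V a = ℓ, where row i of V is v_i (expressed in the standard basis). Since V is invertible (lower-triangular with 1s on the diagonal, up to permutation), solve by back-substitution:
  V =
[[1, 0, 0],
 [1, -1, 1],
 [-1, 1, 0]]
  V a = (-4, -6, 4)
Solving gives a = (-4, 0, -2).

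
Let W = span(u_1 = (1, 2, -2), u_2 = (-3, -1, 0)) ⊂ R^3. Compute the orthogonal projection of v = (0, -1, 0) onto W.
proj_W(v) = (-12/65, -29/65, 6/13)

Set up U = [u_1 | ... | u_2] ∈ R^(3×2). The projector onto W = col(U) is P = U (U^T U)^(-1) U^T.
Compute U^T U =
  [9, -5]
  [-5, 10],
and U^T v = (-2, 1).
Solve U^T U · c = U^T v for the coefficients: c = (-3/13, -1/65). The projection is proj_W(v) = U c.
Check: (v - proj_W(v)) · u_1 = 0  (should be 0).
Check: (v - proj_W(v)) · u_2 = 0  (should be 0).
Result: proj_W(v) = (-12/65, -29/65, 6/13).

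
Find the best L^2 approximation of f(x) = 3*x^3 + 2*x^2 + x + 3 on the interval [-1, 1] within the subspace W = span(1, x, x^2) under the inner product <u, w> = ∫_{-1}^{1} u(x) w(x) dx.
g(x) = 2*x^2 + 14*x/5 + 3

The best approximation g ∈ W is the orthogonal projection of f onto W. Writing g = a_0 + a_1 x + a_2 x^2, the coefficients solve the normal equations G · a = b where
  G_{ij} = <φ_i, φ_j> and b_i = <f, φ_i>, with φ_0 = 1, φ_1 = x, φ_2 = x^2.
G =
  [2, 0, 2/3]
  [0, 2/3, 0]
  [2/3, 0, 2/5],
b = (22/3, 28/15, 14/5).
Solving gives a_0 = 3, a_1 = 14/5, a_2 = 2, so
  g(x) = 2*x^2 + 14*x/5 + 3.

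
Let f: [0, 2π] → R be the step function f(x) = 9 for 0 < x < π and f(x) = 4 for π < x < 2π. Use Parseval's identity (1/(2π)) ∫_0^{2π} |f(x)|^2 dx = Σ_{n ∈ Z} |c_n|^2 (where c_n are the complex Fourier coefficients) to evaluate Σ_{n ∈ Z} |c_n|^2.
Σ |c_n|^2 = 97/2

Parseval equates the L^2 energy of f (normalised by 1/(2π)) with the ℓ^2 sum of its Fourier coefficients: (1/(2π)) ∫_0^{2π} |f|^2 = Σ |c_n|^2.
Compute the left side: (1/(2π)) [∫_0^π 9^2 dx + ∫_π^{2π} 4^2 dx] = (1/(2π)) · (81π + 16π) = (81 + 16)/2 = 97/2.
So Σ_{n ∈ Z} |c_n|^2 = 97/2.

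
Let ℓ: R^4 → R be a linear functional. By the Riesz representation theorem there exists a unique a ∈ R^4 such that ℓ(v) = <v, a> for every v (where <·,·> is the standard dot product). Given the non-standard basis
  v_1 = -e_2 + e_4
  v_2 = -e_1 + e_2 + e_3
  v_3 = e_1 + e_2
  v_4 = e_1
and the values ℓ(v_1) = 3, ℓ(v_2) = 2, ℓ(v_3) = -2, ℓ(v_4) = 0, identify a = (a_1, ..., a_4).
a = (0, -2, 4, 1)

Write a = (a_1, ..., a_4) in the standard basis. For each basis vector v_i, ℓ(v_i) = <v_i, a> is a linear equation in the a_j's. Collect the n equations into a matrix system V a = ℓ, where row i of V is v_i (expressed in the standard basis). Since V is invertible (lower-triangular with 1s on the diagonal, up to permutation), solve by back-substitution:
  V =
[[0, -1, 0, 1],
 [-1, 1, 1, 0],
 [1, 1, 0, 0],
 [1, 0, 0, 0]]
  V a = (3, 2, -2, 0)
Solving gives a = (0, -2, 4, 1).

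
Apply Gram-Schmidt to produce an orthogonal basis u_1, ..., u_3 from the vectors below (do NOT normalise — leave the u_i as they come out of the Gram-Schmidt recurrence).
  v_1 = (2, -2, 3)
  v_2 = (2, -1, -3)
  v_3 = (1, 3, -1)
Orthogonal basis:
  u_1 = (2, -2, 3)
  u_2 = (40/17, -23/17, -42/17)
  u_3 = (387/229, 516/229, 86/229)

Apply the Gram-Schmidt recurrence
  u_1 = v_1
  u_i = v_i − Σ_{j<i} ((v_i · u_j) / (u_j · u_j)) · u_j.

Step by step this gives:
  u_1 = (2, -2, 3)
  u_2 = (40/17, -23/17, -42/17)
  u_3 = (387/229, 516/229, 86/229)

Orthogonality check:
  u_2 · u_1 = 0 (should be 0)
  u_3 · u_1 = 0 (should be 0)
  u_3 · u_2 = 0 (should be 0)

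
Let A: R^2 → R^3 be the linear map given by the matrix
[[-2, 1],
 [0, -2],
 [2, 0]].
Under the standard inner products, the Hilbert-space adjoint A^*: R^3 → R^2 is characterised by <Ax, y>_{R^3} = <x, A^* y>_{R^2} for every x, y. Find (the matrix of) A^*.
A^* = A^T =
[[-2, 0, 2],
 [1, -2, 0]]

For real matrices with standard dot products, the defining identity <Ax, y> = <x, A^* y> gives (Ax)^T y = x^T (A^*) y, i.e. x^T A^T y = x^T (A^*) y. Since this holds for all x, y, we must have A^* = A^T. Therefore
A^* =
[[-2, 0, 2],
 [1, -2, 0]].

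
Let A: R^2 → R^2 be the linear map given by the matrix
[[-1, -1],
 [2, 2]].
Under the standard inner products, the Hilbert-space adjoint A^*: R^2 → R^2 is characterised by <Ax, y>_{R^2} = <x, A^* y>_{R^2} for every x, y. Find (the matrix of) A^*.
A^* = A^T =
[[-1, 2],
 [-1, 2]]

For real matrices with standard dot products, the defining identity <Ax, y> = <x, A^* y> gives (Ax)^T y = x^T (A^*) y, i.e. x^T A^T y = x^T (A^*) y. Since this holds for all x, y, we must have A^* = A^T. Therefore
A^* =
[[-1, 2],
 [-1, 2]].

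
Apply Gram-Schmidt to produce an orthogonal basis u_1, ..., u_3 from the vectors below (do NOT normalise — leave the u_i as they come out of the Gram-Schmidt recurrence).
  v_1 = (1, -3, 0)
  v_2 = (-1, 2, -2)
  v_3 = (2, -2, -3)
Orthogonal basis:
  u_1 = (1, -3, 0)
  u_2 = (-3/10, -1/10, -2)
  u_3 = (66/41, 22/41, -11/41)

Apply the Gram-Schmidt recurrence
  u_1 = v_1
  u_i = v_i − Σ_{j<i} ((v_i · u_j) / (u_j · u_j)) · u_j.

Step by step this gives:
  u_1 = (1, -3, 0)
  u_2 = (-3/10, -1/10, -2)
  u_3 = (66/41, 22/41, -11/41)

Orthogonality check:
  u_2 · u_1 = 0 (should be 0)
  u_3 · u_1 = 0 (should be 0)
  u_3 · u_2 = 0 (should be 0)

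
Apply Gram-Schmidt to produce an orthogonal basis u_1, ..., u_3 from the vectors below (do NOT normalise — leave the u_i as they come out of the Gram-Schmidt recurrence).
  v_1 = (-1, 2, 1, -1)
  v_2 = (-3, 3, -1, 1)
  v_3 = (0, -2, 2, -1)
Orthogonal basis:
  u_1 = (-1, 2, 1, -1)
  u_2 = (-2, 1, -2, 2)
  u_3 = (-125/91, -100/91, 83/91, 8/91)

Apply the Gram-Schmidt recurrence
  u_1 = v_1
  u_i = v_i − Σ_{j<i} ((v_i · u_j) / (u_j · u_j)) · u_j.

Step by step this gives:
  u_1 = (-1, 2, 1, -1)
  u_2 = (-2, 1, -2, 2)
  u_3 = (-125/91, -100/91, 83/91, 8/91)

Orthogonality check:
  u_2 · u_1 = 0 (should be 0)
  u_3 · u_1 = 0 (should be 0)
  u_3 · u_2 = 0 (should be 0)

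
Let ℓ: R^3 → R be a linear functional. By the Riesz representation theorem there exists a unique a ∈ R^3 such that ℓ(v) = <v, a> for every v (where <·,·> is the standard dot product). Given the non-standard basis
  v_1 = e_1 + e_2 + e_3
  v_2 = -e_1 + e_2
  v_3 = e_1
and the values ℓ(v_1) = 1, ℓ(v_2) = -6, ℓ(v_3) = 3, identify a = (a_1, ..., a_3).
a = (3, -3, 1)

Write a = (a_1, ..., a_3) in the standard basis. For each basis vector v_i, ℓ(v_i) = <v_i, a> is a linear equation in the a_j's. Collect the n equations into a matrix system V a = ℓ, where row i of V is v_i (expressed in the standard basis). Since V is invertible (lower-triangular with 1s on the diagonal, up to permutation), solve by back-substitution:
  V =
[[1, 1, 1],
 [-1, 1, 0],
 [1, 0, 0]]
  V a = (1, -6, 3)
Solving gives a = (3, -3, 1).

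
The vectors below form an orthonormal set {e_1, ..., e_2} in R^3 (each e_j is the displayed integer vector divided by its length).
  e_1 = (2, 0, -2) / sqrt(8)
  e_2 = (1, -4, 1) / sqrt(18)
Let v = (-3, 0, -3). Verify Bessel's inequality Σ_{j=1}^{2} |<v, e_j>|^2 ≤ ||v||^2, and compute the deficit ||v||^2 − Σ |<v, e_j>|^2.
Σ |<v, e_j>|^2 = 2; ||v||^2 = 18; deficit = 16

Write each e_j = u_j / sqrt(<u_j, u_j>) where u_j is the displayed integer vector. Then <v, e_j> = <v, u_j> / sqrt(<u_j, u_j>), so |<v, e_j>|^2 = <v, u_j>^2 / <u_j, u_j>.
Coefficients: <v, e_1> = 0/sqrt(8), <v, e_2> = -6/sqrt(18).
Square and sum: Σ |<v, e_j>|^2 = 2.
Compute ||v||^2 = v·v = 18.
Deficit = 18 − 2 = 16 ≥ 0, confirming Bessel's inequality. (The deficit equals ||v − Σ <v,e_j> e_j||^2, the squared distance from v to span{e_j}.)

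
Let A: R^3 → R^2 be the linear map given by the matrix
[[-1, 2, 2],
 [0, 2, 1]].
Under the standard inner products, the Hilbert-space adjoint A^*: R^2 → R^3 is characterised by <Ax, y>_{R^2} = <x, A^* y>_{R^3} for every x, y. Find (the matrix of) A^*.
A^* = A^T =
[[-1, 0],
 [2, 2],
 [2, 1]]

For real matrices with standard dot products, the defining identity <Ax, y> = <x, A^* y> gives (Ax)^T y = x^T (A^*) y, i.e. x^T A^T y = x^T (A^*) y. Since this holds for all x, y, we must have A^* = A^T. Therefore
A^* =
[[-1, 0],
 [2, 2],
 [2, 1]].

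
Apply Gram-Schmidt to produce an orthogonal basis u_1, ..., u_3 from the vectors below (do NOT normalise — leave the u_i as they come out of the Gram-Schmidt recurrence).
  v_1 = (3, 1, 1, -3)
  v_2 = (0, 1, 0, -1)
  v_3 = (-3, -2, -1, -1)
Orthogonal basis:
  u_1 = (3, 1, 1, -3)
  u_2 = (-3/5, 4/5, -1/5, -2/5)
  u_3 = (-5/4, -25/12, -5/12, -25/12)

Apply the Gram-Schmidt recurrence
  u_1 = v_1
  u_i = v_i − Σ_{j<i} ((v_i · u_j) / (u_j · u_j)) · u_j.

Step by step this gives:
  u_1 = (3, 1, 1, -3)
  u_2 = (-3/5, 4/5, -1/5, -2/5)
  u_3 = (-5/4, -25/12, -5/12, -25/12)

Orthogonality check:
  u_2 · u_1 = 0 (should be 0)
  u_3 · u_1 = 0 (should be 0)
  u_3 · u_2 = 0 (should be 0)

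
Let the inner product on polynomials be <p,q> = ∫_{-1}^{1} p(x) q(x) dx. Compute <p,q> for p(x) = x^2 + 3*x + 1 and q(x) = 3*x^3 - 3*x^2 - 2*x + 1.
<p,q> = -14/15

Expand the product: p(x)·q(x) = 3*x^5 + 6*x^4 - 8*x^3 - 8*x^2 + x + 1.
∫_{-1}^{1} of each monomial x^k gives [2/(k+1) if k even, 0 if k odd]. Integrating term-by-term (or equivalently evaluating the antiderivative F(x) = x^6/2 + 6*x^5/5 - 2*x^4 - 8*x^3/3 + x^2/2 + x at the endpoints):
  F(1) − F(−1) = -22/15 − (-8/15) = -14/15.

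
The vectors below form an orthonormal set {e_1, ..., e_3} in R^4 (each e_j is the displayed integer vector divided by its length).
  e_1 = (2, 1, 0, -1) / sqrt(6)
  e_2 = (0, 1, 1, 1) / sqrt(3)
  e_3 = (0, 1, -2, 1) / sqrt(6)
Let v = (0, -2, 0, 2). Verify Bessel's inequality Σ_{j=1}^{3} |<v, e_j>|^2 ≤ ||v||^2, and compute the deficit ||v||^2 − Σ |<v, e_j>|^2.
Σ |<v, e_j>|^2 = 8/3; ||v||^2 = 8; deficit = 16/3

Write each e_j = u_j / sqrt(<u_j, u_j>) where u_j is the displayed integer vector. Then <v, e_j> = <v, u_j> / sqrt(<u_j, u_j>), so |<v, e_j>|^2 = <v, u_j>^2 / <u_j, u_j>.
Coefficients: <v, e_1> = -4/sqrt(6), <v, e_2> = 0/sqrt(3), <v, e_3> = 0/sqrt(6).
Square and sum: Σ |<v, e_j>|^2 = 8/3.
Compute ||v||^2 = v·v = 8.
Deficit = 8 − 8/3 = 16/3 ≥ 0, confirming Bessel's inequality. (The deficit equals ||v − Σ <v,e_j> e_j||^2, the squared distance from v to span{e_j}.)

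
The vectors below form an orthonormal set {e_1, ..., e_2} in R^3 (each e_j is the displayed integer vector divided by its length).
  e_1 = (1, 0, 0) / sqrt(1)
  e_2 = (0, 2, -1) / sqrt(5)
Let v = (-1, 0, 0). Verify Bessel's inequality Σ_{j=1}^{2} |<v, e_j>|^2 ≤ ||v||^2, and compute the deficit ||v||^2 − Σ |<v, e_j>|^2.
Σ |<v, e_j>|^2 = 1; ||v||^2 = 1; deficit = 0

Write each e_j = u_j / sqrt(<u_j, u_j>) where u_j is the displayed integer vector. Then <v, e_j> = <v, u_j> / sqrt(<u_j, u_j>), so |<v, e_j>|^2 = <v, u_j>^2 / <u_j, u_j>.
Coefficients: <v, e_1> = -1/sqrt(1), <v, e_2> = 0/sqrt(5).
Square and sum: Σ |<v, e_j>|^2 = 1.
Compute ||v||^2 = v·v = 1.
Deficit = 1 − 1 = 0 ≥ 0, confirming Bessel's inequality. (The deficit equals ||v − Σ <v,e_j> e_j||^2, the squared distance from v to span{e_j}.)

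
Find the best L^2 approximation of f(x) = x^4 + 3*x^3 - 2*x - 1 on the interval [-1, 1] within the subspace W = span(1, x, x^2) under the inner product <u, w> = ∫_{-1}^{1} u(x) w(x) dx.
g(x) = 6*x^2/7 - x/5 - 38/35

The best approximation g ∈ W is the orthogonal projection of f onto W. Writing g = a_0 + a_1 x + a_2 x^2, the coefficients solve the normal equations G · a = b where
  G_{ij} = <φ_i, φ_j> and b_i = <f, φ_i>, with φ_0 = 1, φ_1 = x, φ_2 = x^2.
G =
  [2, 0, 2/3]
  [0, 2/3, 0]
  [2/3, 0, 2/5],
b = (-8/5, -2/15, -8/21).
Solving gives a_0 = -38/35, a_1 = -1/5, a_2 = 6/7, so
  g(x) = 6*x^2/7 - x/5 - 38/35.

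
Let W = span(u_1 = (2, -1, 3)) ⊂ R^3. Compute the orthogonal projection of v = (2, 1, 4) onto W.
proj_W(v) = (15/7, -15/14, 45/14)

Set up U = [u_1 | ... | u_1] ∈ R^(3×1). The projector onto W = col(U) is P = U (U^T U)^(-1) U^T.
Compute U^T U =
  [14],
and U^T v = (15).
Solve U^T U · c = U^T v for the coefficients: c = (15/14). The projection is proj_W(v) = U c.
Check: (v - proj_W(v)) · u_1 = 0  (should be 0).
Result: proj_W(v) = (15/7, -15/14, 45/14).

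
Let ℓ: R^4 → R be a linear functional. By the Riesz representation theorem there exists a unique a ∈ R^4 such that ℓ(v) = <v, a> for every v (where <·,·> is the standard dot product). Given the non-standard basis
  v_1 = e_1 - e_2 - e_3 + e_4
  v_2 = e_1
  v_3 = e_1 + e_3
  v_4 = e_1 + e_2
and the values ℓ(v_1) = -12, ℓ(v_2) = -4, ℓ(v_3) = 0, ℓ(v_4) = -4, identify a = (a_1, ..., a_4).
a = (-4, 0, 4, -4)

Write a = (a_1, ..., a_4) in the standard basis. For each basis vector v_i, ℓ(v_i) = <v_i, a> is a linear equation in the a_j's. Collect the n equations into a matrix system V a = ℓ, where row i of V is v_i (expressed in the standard basis). Since V is invertible (lower-triangular with 1s on the diagonal, up to permutation), solve by back-substitution:
  V =
[[1, -1, -1, 1],
 [1, 0, 0, 0],
 [1, 0, 1, 0],
 [1, 1, 0, 0]]
  V a = (-12, -4, 0, -4)
Solving gives a = (-4, 0, 4, -4).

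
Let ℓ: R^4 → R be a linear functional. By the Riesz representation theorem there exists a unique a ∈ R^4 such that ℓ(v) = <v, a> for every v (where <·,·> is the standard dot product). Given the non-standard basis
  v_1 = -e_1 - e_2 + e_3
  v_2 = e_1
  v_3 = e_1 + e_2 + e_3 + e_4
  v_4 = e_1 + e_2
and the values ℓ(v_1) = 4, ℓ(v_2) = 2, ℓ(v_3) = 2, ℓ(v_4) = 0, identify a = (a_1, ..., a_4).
a = (2, -2, 4, -2)

Write a = (a_1, ..., a_4) in the standard basis. For each basis vector v_i, ℓ(v_i) = <v_i, a> is a linear equation in the a_j's. Collect the n equations into a matrix system V a = ℓ, where row i of V is v_i (expressed in the standard basis). Since V is invertible (lower-triangular with 1s on the diagonal, up to permutation), solve by back-substitution:
  V =
[[-1, -1, 1, 0],
 [1, 0, 0, 0],
 [1, 1, 1, 1],
 [1, 1, 0, 0]]
  V a = (4, 2, 2, 0)
Solving gives a = (2, -2, 4, -2).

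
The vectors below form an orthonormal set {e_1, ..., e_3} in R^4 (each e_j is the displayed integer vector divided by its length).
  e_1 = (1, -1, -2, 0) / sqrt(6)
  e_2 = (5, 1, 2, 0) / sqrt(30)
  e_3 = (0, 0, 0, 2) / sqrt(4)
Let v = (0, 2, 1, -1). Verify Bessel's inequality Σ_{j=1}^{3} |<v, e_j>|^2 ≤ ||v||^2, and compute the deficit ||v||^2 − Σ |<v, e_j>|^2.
Σ |<v, e_j>|^2 = 21/5; ||v||^2 = 6; deficit = 9/5

Write each e_j = u_j / sqrt(<u_j, u_j>) where u_j is the displayed integer vector. Then <v, e_j> = <v, u_j> / sqrt(<u_j, u_j>), so |<v, e_j>|^2 = <v, u_j>^2 / <u_j, u_j>.
Coefficients: <v, e_1> = -4/sqrt(6), <v, e_2> = 4/sqrt(30), <v, e_3> = -2/sqrt(4).
Square and sum: Σ |<v, e_j>|^2 = 21/5.
Compute ||v||^2 = v·v = 6.
Deficit = 6 − 21/5 = 9/5 ≥ 0, confirming Bessel's inequality. (The deficit equals ||v − Σ <v,e_j> e_j||^2, the squared distance from v to span{e_j}.)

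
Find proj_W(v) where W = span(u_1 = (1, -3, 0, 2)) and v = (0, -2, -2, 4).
proj_W(v) = (1, -3, 0, 2)

Set up U = [u_1 | ... | u_1] ∈ R^(4×1). The projector onto W = col(U) is P = U (U^T U)^(-1) U^T.
Compute U^T U =
  [14],
and U^T v = (14).
Solve U^T U · c = U^T v for the coefficients: c = (1). The projection is proj_W(v) = U c.
Check: (v - proj_W(v)) · u_1 = 0  (should be 0).
Result: proj_W(v) = (1, -3, 0, 2).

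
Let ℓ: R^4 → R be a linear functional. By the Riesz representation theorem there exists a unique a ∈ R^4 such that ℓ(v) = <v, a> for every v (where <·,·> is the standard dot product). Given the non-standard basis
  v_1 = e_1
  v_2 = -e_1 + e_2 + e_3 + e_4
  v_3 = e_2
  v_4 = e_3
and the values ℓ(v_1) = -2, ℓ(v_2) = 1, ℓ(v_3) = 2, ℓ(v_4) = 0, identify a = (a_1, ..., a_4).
a = (-2, 2, 0, -3)

Write a = (a_1, ..., a_4) in the standard basis. For each basis vector v_i, ℓ(v_i) = <v_i, a> is a linear equation in the a_j's. Collect the n equations into a matrix system V a = ℓ, where row i of V is v_i (expressed in the standard basis). Since V is invertible (lower-triangular with 1s on the diagonal, up to permutation), solve by back-substitution:
  V =
[[1, 0, 0, 0],
 [-1, 1, 1, 1],
 [0, 1, 0, 0],
 [0, 0, 1, 0]]
  V a = (-2, 1, 2, 0)
Solving gives a = (-2, 2, 0, -3).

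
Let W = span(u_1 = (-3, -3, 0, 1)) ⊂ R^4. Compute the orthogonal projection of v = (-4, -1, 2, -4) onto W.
proj_W(v) = (-33/19, -33/19, 0, 11/19)

Set up U = [u_1 | ... | u_1] ∈ R^(4×1). The projector onto W = col(U) is P = U (U^T U)^(-1) U^T.
Compute U^T U =
  [19],
and U^T v = (11).
Solve U^T U · c = U^T v for the coefficients: c = (11/19). The projection is proj_W(v) = U c.
Check: (v - proj_W(v)) · u_1 = 0  (should be 0).
Result: proj_W(v) = (-33/19, -33/19, 0, 11/19).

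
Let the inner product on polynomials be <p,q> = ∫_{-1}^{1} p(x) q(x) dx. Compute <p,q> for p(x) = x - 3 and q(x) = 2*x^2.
<p,q> = -4

Expand the product: p(x)·q(x) = 2*x^3 - 6*x^2.
∫_{-1}^{1} of each monomial x^k gives [2/(k+1) if k even, 0 if k odd]. Integrating term-by-term (or equivalently evaluating the antiderivative F(x) = x^4/2 - 2*x^3 at the endpoints):
  F(1) − F(−1) = -3/2 − (5/2) = -4.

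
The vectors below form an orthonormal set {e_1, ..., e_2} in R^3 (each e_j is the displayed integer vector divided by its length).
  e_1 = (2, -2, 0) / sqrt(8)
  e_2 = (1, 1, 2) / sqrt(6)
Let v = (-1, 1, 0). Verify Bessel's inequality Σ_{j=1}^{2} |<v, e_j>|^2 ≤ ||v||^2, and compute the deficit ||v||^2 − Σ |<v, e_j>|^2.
Σ |<v, e_j>|^2 = 2; ||v||^2 = 2; deficit = 0

Write each e_j = u_j / sqrt(<u_j, u_j>) where u_j is the displayed integer vector. Then <v, e_j> = <v, u_j> / sqrt(<u_j, u_j>), so |<v, e_j>|^2 = <v, u_j>^2 / <u_j, u_j>.
Coefficients: <v, e_1> = -4/sqrt(8), <v, e_2> = 0/sqrt(6).
Square and sum: Σ |<v, e_j>|^2 = 2.
Compute ||v||^2 = v·v = 2.
Deficit = 2 − 2 = 0 ≥ 0, confirming Bessel's inequality. (The deficit equals ||v − Σ <v,e_j> e_j||^2, the squared distance from v to span{e_j}.)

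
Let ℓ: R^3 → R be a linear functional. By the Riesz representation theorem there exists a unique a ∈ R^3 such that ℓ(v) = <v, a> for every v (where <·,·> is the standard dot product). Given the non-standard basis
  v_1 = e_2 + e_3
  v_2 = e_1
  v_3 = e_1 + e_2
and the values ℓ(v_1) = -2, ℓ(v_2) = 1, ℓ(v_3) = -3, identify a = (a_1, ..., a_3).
a = (1, -4, 2)

Write a = (a_1, ..., a_3) in the standard basis. For each basis vector v_i, ℓ(v_i) = <v_i, a> is a linear equation in the a_j's. Collect the n equations into a matrix system V a = ℓ, where row i of V is v_i (expressed in the standard basis). Since V is invertible (lower-triangular with 1s on the diagonal, up to permutation), solve by back-substitution:
  V =
[[0, 1, 1],
 [1, 0, 0],
 [1, 1, 0]]
  V a = (-2, 1, -3)
Solving gives a = (1, -4, 2).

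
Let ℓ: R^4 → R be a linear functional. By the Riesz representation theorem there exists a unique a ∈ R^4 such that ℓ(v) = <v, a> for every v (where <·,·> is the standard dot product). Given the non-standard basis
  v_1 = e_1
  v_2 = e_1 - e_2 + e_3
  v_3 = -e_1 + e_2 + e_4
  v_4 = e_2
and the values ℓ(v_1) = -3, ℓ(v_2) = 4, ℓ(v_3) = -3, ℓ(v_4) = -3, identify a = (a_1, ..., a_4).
a = (-3, -3, 4, -3)

Write a = (a_1, ..., a_4) in the standard basis. For each basis vector v_i, ℓ(v_i) = <v_i, a> is a linear equation in the a_j's. Collect the n equations into a matrix system V a = ℓ, where row i of V is v_i (expressed in the standard basis). Since V is invertible (lower-triangular with 1s on the diagonal, up to permutation), solve by back-substitution:
  V =
[[1, 0, 0, 0],
 [1, -1, 1, 0],
 [-1, 1, 0, 1],
 [0, 1, 0, 0]]
  V a = (-3, 4, -3, -3)
Solving gives a = (-3, -3, 4, -3).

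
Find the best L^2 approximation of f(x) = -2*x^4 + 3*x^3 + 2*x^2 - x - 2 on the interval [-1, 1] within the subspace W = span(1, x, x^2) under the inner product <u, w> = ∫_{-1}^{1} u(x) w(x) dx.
g(x) = 2*x^2/7 + 4*x/5 - 64/35

The best approximation g ∈ W is the orthogonal projection of f onto W. Writing g = a_0 + a_1 x + a_2 x^2, the coefficients solve the normal equations G · a = b where
  G_{ij} = <φ_i, φ_j> and b_i = <f, φ_i>, with φ_0 = 1, φ_1 = x, φ_2 = x^2.
G =
  [2, 0, 2/3]
  [0, 2/3, 0]
  [2/3, 0, 2/5],
b = (-52/15, 8/15, -116/105).
Solving gives a_0 = -64/35, a_1 = 4/5, a_2 = 2/7, so
  g(x) = 2*x^2/7 + 4*x/5 - 64/35.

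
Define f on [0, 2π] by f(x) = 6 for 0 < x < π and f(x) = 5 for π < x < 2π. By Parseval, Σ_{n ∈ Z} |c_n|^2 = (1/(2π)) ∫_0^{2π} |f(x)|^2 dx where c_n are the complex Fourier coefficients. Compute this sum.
Σ |c_n|^2 = 61/2

Parseval equates the L^2 energy of f (normalised by 1/(2π)) with the ℓ^2 sum of its Fourier coefficients: (1/(2π)) ∫_0^{2π} |f|^2 = Σ |c_n|^2.
Compute the left side: (1/(2π)) [∫_0^π 6^2 dx + ∫_π^{2π} 5^2 dx] = (1/(2π)) · (36π + 25π) = (36 + 25)/2 = 61/2.
So Σ_{n ∈ Z} |c_n|^2 = 61/2.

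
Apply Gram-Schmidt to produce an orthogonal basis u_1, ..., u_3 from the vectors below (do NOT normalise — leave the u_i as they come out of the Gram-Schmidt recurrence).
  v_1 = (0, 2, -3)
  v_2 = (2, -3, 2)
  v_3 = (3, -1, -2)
Orthogonal basis:
  u_1 = (0, 2, -3)
  u_2 = (2, -15/13, -10/13)
  u_3 = (5/77, 6/77, 4/77)

Apply the Gram-Schmidt recurrence
  u_1 = v_1
  u_i = v_i − Σ_{j<i} ((v_i · u_j) / (u_j · u_j)) · u_j.

Step by step this gives:
  u_1 = (0, 2, -3)
  u_2 = (2, -15/13, -10/13)
  u_3 = (5/77, 6/77, 4/77)

Orthogonality check:
  u_2 · u_1 = 0 (should be 0)
  u_3 · u_1 = 0 (should be 0)
  u_3 · u_2 = 0 (should be 0)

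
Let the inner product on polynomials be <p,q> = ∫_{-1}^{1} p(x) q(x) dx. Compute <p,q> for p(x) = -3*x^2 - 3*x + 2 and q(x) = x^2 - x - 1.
<p,q> = 2/15

Expand the product: p(x)·q(x) = -3*x^4 + 8*x^2 + x - 2.
∫_{-1}^{1} of each monomial x^k gives [2/(k+1) if k even, 0 if k odd]. Integrating term-by-term (or equivalently evaluating the antiderivative F(x) = -3*x^5/5 + 8*x^3/3 + x^2/2 - 2*x at the endpoints):
  F(1) − F(−1) = 17/30 − (13/30) = 2/15.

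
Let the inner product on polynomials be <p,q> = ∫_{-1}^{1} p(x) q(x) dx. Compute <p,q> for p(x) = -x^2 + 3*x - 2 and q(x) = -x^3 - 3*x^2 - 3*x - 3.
<p,q> = 12

Expand the product: p(x)·q(x) = x^5 - 4*x^3 - 3*x + 6.
∫_{-1}^{1} of each monomial x^k gives [2/(k+1) if k even, 0 if k odd]. Integrating term-by-term (or equivalently evaluating the antiderivative F(x) = x^6/6 - x^4 - 3*x^2/2 + 6*x at the endpoints):
  F(1) − F(−1) = 11/3 − (-25/3) = 12.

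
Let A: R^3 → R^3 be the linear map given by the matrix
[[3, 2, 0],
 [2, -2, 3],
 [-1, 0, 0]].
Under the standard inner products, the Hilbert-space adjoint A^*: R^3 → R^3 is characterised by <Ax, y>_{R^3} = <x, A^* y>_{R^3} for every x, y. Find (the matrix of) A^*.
A^* = A^T =
[[3, 2, -1],
 [2, -2, 0],
 [0, 3, 0]]

For real matrices with standard dot products, the defining identity <Ax, y> = <x, A^* y> gives (Ax)^T y = x^T (A^*) y, i.e. x^T A^T y = x^T (A^*) y. Since this holds for all x, y, we must have A^* = A^T. Therefore
A^* =
[[3, 2, -1],
 [2, -2, 0],
 [0, 3, 0]].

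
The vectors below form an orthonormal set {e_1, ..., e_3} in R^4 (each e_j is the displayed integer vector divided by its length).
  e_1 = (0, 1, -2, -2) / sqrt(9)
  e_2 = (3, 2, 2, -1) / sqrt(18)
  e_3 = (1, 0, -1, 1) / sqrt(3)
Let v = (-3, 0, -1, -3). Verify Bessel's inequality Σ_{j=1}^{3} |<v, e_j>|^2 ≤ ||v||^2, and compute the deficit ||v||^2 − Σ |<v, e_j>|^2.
Σ |<v, e_j>|^2 = 19; ||v||^2 = 19; deficit = 0

Write each e_j = u_j / sqrt(<u_j, u_j>) where u_j is the displayed integer vector. Then <v, e_j> = <v, u_j> / sqrt(<u_j, u_j>), so |<v, e_j>|^2 = <v, u_j>^2 / <u_j, u_j>.
Coefficients: <v, e_1> = 8/sqrt(9), <v, e_2> = -8/sqrt(18), <v, e_3> = -5/sqrt(3).
Square and sum: Σ |<v, e_j>|^2 = 19.
Compute ||v||^2 = v·v = 19.
Deficit = 19 − 19 = 0 ≥ 0, confirming Bessel's inequality. (The deficit equals ||v − Σ <v,e_j> e_j||^2, the squared distance from v to span{e_j}.)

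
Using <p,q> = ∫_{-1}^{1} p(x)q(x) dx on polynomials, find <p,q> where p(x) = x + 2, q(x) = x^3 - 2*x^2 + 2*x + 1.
<p,q> = 46/15

Expand the product: p(x)·q(x) = x^4 - 2*x^2 + 5*x + 2.
∫_{-1}^{1} of each monomial x^k gives [2/(k+1) if k even, 0 if k odd]. Integrating term-by-term (or equivalently evaluating the antiderivative F(x) = x^5/5 - 2*x^3/3 + 5*x^2/2 + 2*x at the endpoints):
  F(1) − F(−1) = 121/30 − (29/30) = 46/15.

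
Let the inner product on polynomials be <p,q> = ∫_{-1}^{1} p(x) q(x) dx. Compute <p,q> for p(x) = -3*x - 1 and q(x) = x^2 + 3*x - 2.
<p,q> = -8/3

Expand the product: p(x)·q(x) = -3*x^3 - 10*x^2 + 3*x + 2.
∫_{-1}^{1} of each monomial x^k gives [2/(k+1) if k even, 0 if k odd]. Integrating term-by-term (or equivalently evaluating the antiderivative F(x) = -3*x^4/4 - 10*x^3/3 + 3*x^2/2 + 2*x at the endpoints):
  F(1) − F(−1) = -7/12 − (25/12) = -8/3.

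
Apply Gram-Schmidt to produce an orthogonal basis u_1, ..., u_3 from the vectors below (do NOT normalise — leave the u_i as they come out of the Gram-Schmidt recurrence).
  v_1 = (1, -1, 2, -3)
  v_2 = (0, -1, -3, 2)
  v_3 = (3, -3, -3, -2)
Orthogonal basis:
  u_1 = (1, -1, 2, -3)
  u_2 = (11/15, -26/15, -23/15, -1/5)
  u_3 = (95/89, 91/89, -53/89, -34/89)

Apply the Gram-Schmidt recurrence
  u_1 = v_1
  u_i = v_i − Σ_{j<i} ((v_i · u_j) / (u_j · u_j)) · u_j.

Step by step this gives:
  u_1 = (1, -1, 2, -3)
  u_2 = (11/15, -26/15, -23/15, -1/5)
  u_3 = (95/89, 91/89, -53/89, -34/89)

Orthogonality check:
  u_2 · u_1 = 0 (should be 0)
  u_3 · u_1 = 0 (should be 0)
  u_3 · u_2 = 0 (should be 0)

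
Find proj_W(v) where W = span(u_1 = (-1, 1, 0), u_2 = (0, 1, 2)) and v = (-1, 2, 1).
proj_W(v) = (-11/9, 16/9, 10/9)

Set up U = [u_1 | ... | u_2] ∈ R^(3×2). The projector onto W = col(U) is P = U (U^T U)^(-1) U^T.
Compute U^T U =
  [2, 1]
  [1, 5],
and U^T v = (3, 4).
Solve U^T U · c = U^T v for the coefficients: c = (11/9, 5/9). The projection is proj_W(v) = U c.
Check: (v - proj_W(v)) · u_1 = 0  (should be 0).
Check: (v - proj_W(v)) · u_2 = 0  (should be 0).
Result: proj_W(v) = (-11/9, 16/9, 10/9).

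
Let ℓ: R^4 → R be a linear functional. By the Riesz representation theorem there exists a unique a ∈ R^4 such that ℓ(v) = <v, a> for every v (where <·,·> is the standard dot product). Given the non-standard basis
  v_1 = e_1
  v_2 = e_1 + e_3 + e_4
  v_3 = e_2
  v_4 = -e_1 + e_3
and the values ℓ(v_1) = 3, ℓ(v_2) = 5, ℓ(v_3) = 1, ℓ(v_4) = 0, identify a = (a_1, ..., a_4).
a = (3, 1, 3, -1)

Write a = (a_1, ..., a_4) in the standard basis. For each basis vector v_i, ℓ(v_i) = <v_i, a> is a linear equation in the a_j's. Collect the n equations into a matrix system V a = ℓ, where row i of V is v_i (expressed in the standard basis). Since V is invertible (lower-triangular with 1s on the diagonal, up to permutation), solve by back-substitution:
  V =
[[1, 0, 0, 0],
 [1, 0, 1, 1],
 [0, 1, 0, 0],
 [-1, 0, 1, 0]]
  V a = (3, 5, 1, 0)
Solving gives a = (3, 1, 3, -1).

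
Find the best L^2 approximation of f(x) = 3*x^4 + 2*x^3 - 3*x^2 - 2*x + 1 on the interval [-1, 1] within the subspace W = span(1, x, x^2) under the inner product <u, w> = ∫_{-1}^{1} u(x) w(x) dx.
g(x) = -3*x^2/7 - 4*x/5 + 26/35

The best approximation g ∈ W is the orthogonal projection of f onto W. Writing g = a_0 + a_1 x + a_2 x^2, the coefficients solve the normal equations G · a = b where
  G_{ij} = <φ_i, φ_j> and b_i = <f, φ_i>, with φ_0 = 1, φ_1 = x, φ_2 = x^2.
G =
  [2, 0, 2/3]
  [0, 2/3, 0]
  [2/3, 0, 2/5],
b = (6/5, -8/15, 34/105).
Solving gives a_0 = 26/35, a_1 = -4/5, a_2 = -3/7, so
  g(x) = -3*x^2/7 - 4*x/5 + 26/35.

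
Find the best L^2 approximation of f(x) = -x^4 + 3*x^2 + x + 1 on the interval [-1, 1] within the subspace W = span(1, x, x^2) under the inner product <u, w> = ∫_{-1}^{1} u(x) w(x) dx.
g(x) = 15*x^2/7 + x + 38/35

The best approximation g ∈ W is the orthogonal projection of f onto W. Writing g = a_0 + a_1 x + a_2 x^2, the coefficients solve the normal equations G · a = b where
  G_{ij} = <φ_i, φ_j> and b_i = <f, φ_i>, with φ_0 = 1, φ_1 = x, φ_2 = x^2.
G =
  [2, 0, 2/3]
  [0, 2/3, 0]
  [2/3, 0, 2/5],
b = (18/5, 2/3, 166/105).
Solving gives a_0 = 38/35, a_1 = 1, a_2 = 15/7, so
  g(x) = 15*x^2/7 + x + 38/35.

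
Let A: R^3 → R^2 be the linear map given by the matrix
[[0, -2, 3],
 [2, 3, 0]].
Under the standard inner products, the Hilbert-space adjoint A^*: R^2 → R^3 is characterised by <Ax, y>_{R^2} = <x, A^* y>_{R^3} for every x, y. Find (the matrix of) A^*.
A^* = A^T =
[[0, 2],
 [-2, 3],
 [3, 0]]

For real matrices with standard dot products, the defining identity <Ax, y> = <x, A^* y> gives (Ax)^T y = x^T (A^*) y, i.e. x^T A^T y = x^T (A^*) y. Since this holds for all x, y, we must have A^* = A^T. Therefore
A^* =
[[0, 2],
 [-2, 3],
 [3, 0]].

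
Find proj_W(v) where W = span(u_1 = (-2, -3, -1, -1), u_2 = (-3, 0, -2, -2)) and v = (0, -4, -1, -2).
proj_W(v) = (-42/31, -117/31, -15/31, -15/31)

Set up U = [u_1 | ... | u_2] ∈ R^(4×2). The projector onto W = col(U) is P = U (U^T U)^(-1) U^T.
Compute U^T U =
  [15, 10]
  [10, 17],
and U^T v = (15, 6).
Solve U^T U · c = U^T v for the coefficients: c = (39/31, -12/31). The projection is proj_W(v) = U c.
Check: (v - proj_W(v)) · u_1 = 0  (should be 0).
Check: (v - proj_W(v)) · u_2 = 0  (should be 0).
Result: proj_W(v) = (-42/31, -117/31, -15/31, -15/31).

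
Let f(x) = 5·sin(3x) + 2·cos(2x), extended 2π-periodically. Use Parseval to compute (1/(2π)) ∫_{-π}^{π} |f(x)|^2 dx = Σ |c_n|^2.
Σ |c_n|^2 = 29/2

Expand |f|^2 and use orthogonality of {sin(nx), cos(mx)} on [-π, π]:
  ∫_{-π}^{π} sin(nx)^2 dx = π, ∫ cos(mx)^2 dx = π, and cross terms integrate to 0.
So ∫_{-π}^{π} f(x)^2 dx = 5^2 · π + 2^2 · π = (25 + 4)π.
Divide by 2π: (25 + 4)/2 = 29/2.
By Parseval, this equals Σ |c_n|^2.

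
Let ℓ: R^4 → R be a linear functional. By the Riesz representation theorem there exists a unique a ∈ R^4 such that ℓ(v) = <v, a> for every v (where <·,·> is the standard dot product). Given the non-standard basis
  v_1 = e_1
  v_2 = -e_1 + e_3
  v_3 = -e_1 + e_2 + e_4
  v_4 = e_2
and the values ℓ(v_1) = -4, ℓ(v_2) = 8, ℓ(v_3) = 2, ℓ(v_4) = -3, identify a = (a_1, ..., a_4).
a = (-4, -3, 4, 1)

Write a = (a_1, ..., a_4) in the standard basis. For each basis vector v_i, ℓ(v_i) = <v_i, a> is a linear equation in the a_j's. Collect the n equations into a matrix system V a = ℓ, where row i of V is v_i (expressed in the standard basis). Since V is invertible (lower-triangular with 1s on the diagonal, up to permutation), solve by back-substitution:
  V =
[[1, 0, 0, 0],
 [-1, 0, 1, 0],
 [-1, 1, 0, 1],
 [0, 1, 0, 0]]
  V a = (-4, 8, 2, -3)
Solving gives a = (-4, -3, 4, 1).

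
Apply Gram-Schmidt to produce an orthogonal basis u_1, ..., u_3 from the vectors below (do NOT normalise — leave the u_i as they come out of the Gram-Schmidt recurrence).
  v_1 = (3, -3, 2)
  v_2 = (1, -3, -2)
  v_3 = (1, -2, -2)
Orthogonal basis:
  u_1 = (3, -3, 2)
  u_2 = (-1/11, -21/11, -30/11)
  u_3 = (24/61, 16/61, -12/61)

Apply the Gram-Schmidt recurrence
  u_1 = v_1
  u_i = v_i − Σ_{j<i} ((v_i · u_j) / (u_j · u_j)) · u_j.

Step by step this gives:
  u_1 = (3, -3, 2)
  u_2 = (-1/11, -21/11, -30/11)
  u_3 = (24/61, 16/61, -12/61)

Orthogonality check:
  u_2 · u_1 = 0 (should be 0)
  u_3 · u_1 = 0 (should be 0)
  u_3 · u_2 = 0 (should be 0)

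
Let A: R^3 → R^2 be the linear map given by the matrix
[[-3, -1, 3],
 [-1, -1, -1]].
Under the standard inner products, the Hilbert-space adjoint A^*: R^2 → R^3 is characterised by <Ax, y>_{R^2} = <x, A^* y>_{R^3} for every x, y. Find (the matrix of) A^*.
A^* = A^T =
[[-3, -1],
 [-1, -1],
 [3, -1]]

For real matrices with standard dot products, the defining identity <Ax, y> = <x, A^* y> gives (Ax)^T y = x^T (A^*) y, i.e. x^T A^T y = x^T (A^*) y. Since this holds for all x, y, we must have A^* = A^T. Therefore
A^* =
[[-3, -1],
 [-1, -1],
 [3, -1]].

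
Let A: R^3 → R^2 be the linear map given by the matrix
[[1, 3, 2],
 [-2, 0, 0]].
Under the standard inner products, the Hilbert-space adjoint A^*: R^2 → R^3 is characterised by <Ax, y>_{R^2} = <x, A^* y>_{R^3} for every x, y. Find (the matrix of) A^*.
A^* = A^T =
[[1, -2],
 [3, 0],
 [2, 0]]

For real matrices with standard dot products, the defining identity <Ax, y> = <x, A^* y> gives (Ax)^T y = x^T (A^*) y, i.e. x^T A^T y = x^T (A^*) y. Since this holds for all x, y, we must have A^* = A^T. Therefore
A^* =
[[1, -2],
 [3, 0],
 [2, 0]].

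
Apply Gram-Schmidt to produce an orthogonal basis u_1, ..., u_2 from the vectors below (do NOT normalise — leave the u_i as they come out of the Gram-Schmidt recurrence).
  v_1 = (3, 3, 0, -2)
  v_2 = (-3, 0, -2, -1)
Orthogonal basis:
  u_1 = (3, 3, 0, -2)
  u_2 = (-45/22, 21/22, -2, -18/11)

Apply the Gram-Schmidt recurrence
  u_1 = v_1
  u_i = v_i − Σ_{j<i} ((v_i · u_j) / (u_j · u_j)) · u_j.

Step by step this gives:
  u_1 = (3, 3, 0, -2)
  u_2 = (-45/22, 21/22, -2, -18/11)

Orthogonality check:
  u_2 · u_1 = 0 (should be 0)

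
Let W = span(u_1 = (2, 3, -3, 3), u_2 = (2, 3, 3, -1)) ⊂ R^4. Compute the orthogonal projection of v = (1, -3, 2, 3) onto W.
proj_W(v) = (-52/89, -78/89, -12/89, -18/89)

Set up U = [u_1 | ... | u_2] ∈ R^(4×2). The projector onto W = col(U) is P = U (U^T U)^(-1) U^T.
Compute U^T U =
  [31, 1]
  [1, 23],
and U^T v = (-4, -4).
Solve U^T U · c = U^T v for the coefficients: c = (-11/89, -15/89). The projection is proj_W(v) = U c.
Check: (v - proj_W(v)) · u_1 = 0  (should be 0).
Check: (v - proj_W(v)) · u_2 = 0  (should be 0).
Result: proj_W(v) = (-52/89, -78/89, -12/89, -18/89).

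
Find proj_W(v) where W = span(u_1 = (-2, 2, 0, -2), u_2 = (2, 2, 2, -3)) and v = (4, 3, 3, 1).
proj_W(v) = (23/6, 7/18, 19/9, -13/9)

Set up U = [u_1 | ... | u_2] ∈ R^(4×2). The projector onto W = col(U) is P = U (U^T U)^(-1) U^T.
Compute U^T U =
  [12, 6]
  [6, 21],
and U^T v = (-4, 17).
Solve U^T U · c = U^T v for the coefficients: c = (-31/36, 19/18). The projection is proj_W(v) = U c.
Check: (v - proj_W(v)) · u_1 = 0  (should be 0).
Check: (v - proj_W(v)) · u_2 = 0  (should be 0).
Result: proj_W(v) = (23/6, 7/18, 19/9, -13/9).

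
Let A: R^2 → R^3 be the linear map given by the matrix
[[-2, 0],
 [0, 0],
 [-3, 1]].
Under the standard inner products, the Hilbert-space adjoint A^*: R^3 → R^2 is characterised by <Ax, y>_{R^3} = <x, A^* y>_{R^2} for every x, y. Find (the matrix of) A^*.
A^* = A^T =
[[-2, 0, -3],
 [0, 0, 1]]

For real matrices with standard dot products, the defining identity <Ax, y> = <x, A^* y> gives (Ax)^T y = x^T (A^*) y, i.e. x^T A^T y = x^T (A^*) y. Since this holds for all x, y, we must have A^* = A^T. Therefore
A^* =
[[-2, 0, -3],
 [0, 0, 1]].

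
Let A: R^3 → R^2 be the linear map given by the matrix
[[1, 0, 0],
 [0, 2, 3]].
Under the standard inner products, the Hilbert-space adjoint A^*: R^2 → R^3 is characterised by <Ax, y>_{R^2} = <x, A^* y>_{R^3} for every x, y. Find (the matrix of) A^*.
A^* = A^T =
[[1, 0],
 [0, 2],
 [0, 3]]

For real matrices with standard dot products, the defining identity <Ax, y> = <x, A^* y> gives (Ax)^T y = x^T (A^*) y, i.e. x^T A^T y = x^T (A^*) y. Since this holds for all x, y, we must have A^* = A^T. Therefore
A^* =
[[1, 0],
 [0, 2],
 [0, 3]].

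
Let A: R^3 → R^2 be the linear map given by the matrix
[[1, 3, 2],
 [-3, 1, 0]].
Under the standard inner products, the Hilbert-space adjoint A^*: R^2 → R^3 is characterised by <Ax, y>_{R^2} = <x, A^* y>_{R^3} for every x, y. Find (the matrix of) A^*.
A^* = A^T =
[[1, -3],
 [3, 1],
 [2, 0]]

For real matrices with standard dot products, the defining identity <Ax, y> = <x, A^* y> gives (Ax)^T y = x^T (A^*) y, i.e. x^T A^T y = x^T (A^*) y. Since this holds for all x, y, we must have A^* = A^T. Therefore
A^* =
[[1, -3],
 [3, 1],
 [2, 0]].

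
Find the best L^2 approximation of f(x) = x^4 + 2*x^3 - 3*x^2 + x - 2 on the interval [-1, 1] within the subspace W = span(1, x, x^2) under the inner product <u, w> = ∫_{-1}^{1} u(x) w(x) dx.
g(x) = -15*x^2/7 + 11*x/5 - 73/35

The best approximation g ∈ W is the orthogonal projection of f onto W. Writing g = a_0 + a_1 x + a_2 x^2, the coefficients solve the normal equations G · a = b where
  G_{ij} = <φ_i, φ_j> and b_i = <f, φ_i>, with φ_0 = 1, φ_1 = x, φ_2 = x^2.
G =
  [2, 0, 2/3]
  [0, 2/3, 0]
  [2/3, 0, 2/5],
b = (-28/5, 22/15, -236/105).
Solving gives a_0 = -73/35, a_1 = 11/5, a_2 = -15/7, so
  g(x) = -15*x^2/7 + 11*x/5 - 73/35.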